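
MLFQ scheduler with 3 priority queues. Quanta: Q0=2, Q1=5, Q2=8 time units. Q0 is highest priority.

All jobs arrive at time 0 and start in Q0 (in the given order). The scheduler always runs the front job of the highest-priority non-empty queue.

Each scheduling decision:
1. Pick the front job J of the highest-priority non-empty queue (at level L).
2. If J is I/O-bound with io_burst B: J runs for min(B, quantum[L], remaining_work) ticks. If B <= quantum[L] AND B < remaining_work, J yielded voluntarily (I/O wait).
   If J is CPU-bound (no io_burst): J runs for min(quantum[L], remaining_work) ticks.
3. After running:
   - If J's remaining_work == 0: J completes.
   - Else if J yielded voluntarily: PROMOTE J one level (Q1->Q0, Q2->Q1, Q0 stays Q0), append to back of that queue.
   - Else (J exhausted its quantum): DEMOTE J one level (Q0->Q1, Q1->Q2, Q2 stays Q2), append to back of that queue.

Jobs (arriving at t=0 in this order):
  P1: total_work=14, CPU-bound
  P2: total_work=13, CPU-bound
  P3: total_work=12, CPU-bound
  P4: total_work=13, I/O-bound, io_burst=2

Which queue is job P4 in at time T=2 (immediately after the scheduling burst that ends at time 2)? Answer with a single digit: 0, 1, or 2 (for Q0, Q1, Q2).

Answer: 0

Derivation:
t=0-2: P1@Q0 runs 2, rem=12, quantum used, demote→Q1. Q0=[P2,P3,P4] Q1=[P1] Q2=[]
t=2-4: P2@Q0 runs 2, rem=11, quantum used, demote→Q1. Q0=[P3,P4] Q1=[P1,P2] Q2=[]
t=4-6: P3@Q0 runs 2, rem=10, quantum used, demote→Q1. Q0=[P4] Q1=[P1,P2,P3] Q2=[]
t=6-8: P4@Q0 runs 2, rem=11, I/O yield, promote→Q0. Q0=[P4] Q1=[P1,P2,P3] Q2=[]
t=8-10: P4@Q0 runs 2, rem=9, I/O yield, promote→Q0. Q0=[P4] Q1=[P1,P2,P3] Q2=[]
t=10-12: P4@Q0 runs 2, rem=7, I/O yield, promote→Q0. Q0=[P4] Q1=[P1,P2,P3] Q2=[]
t=12-14: P4@Q0 runs 2, rem=5, I/O yield, promote→Q0. Q0=[P4] Q1=[P1,P2,P3] Q2=[]
t=14-16: P4@Q0 runs 2, rem=3, I/O yield, promote→Q0. Q0=[P4] Q1=[P1,P2,P3] Q2=[]
t=16-18: P4@Q0 runs 2, rem=1, I/O yield, promote→Q0. Q0=[P4] Q1=[P1,P2,P3] Q2=[]
t=18-19: P4@Q0 runs 1, rem=0, completes. Q0=[] Q1=[P1,P2,P3] Q2=[]
t=19-24: P1@Q1 runs 5, rem=7, quantum used, demote→Q2. Q0=[] Q1=[P2,P3] Q2=[P1]
t=24-29: P2@Q1 runs 5, rem=6, quantum used, demote→Q2. Q0=[] Q1=[P3] Q2=[P1,P2]
t=29-34: P3@Q1 runs 5, rem=5, quantum used, demote→Q2. Q0=[] Q1=[] Q2=[P1,P2,P3]
t=34-41: P1@Q2 runs 7, rem=0, completes. Q0=[] Q1=[] Q2=[P2,P3]
t=41-47: P2@Q2 runs 6, rem=0, completes. Q0=[] Q1=[] Q2=[P3]
t=47-52: P3@Q2 runs 5, rem=0, completes. Q0=[] Q1=[] Q2=[]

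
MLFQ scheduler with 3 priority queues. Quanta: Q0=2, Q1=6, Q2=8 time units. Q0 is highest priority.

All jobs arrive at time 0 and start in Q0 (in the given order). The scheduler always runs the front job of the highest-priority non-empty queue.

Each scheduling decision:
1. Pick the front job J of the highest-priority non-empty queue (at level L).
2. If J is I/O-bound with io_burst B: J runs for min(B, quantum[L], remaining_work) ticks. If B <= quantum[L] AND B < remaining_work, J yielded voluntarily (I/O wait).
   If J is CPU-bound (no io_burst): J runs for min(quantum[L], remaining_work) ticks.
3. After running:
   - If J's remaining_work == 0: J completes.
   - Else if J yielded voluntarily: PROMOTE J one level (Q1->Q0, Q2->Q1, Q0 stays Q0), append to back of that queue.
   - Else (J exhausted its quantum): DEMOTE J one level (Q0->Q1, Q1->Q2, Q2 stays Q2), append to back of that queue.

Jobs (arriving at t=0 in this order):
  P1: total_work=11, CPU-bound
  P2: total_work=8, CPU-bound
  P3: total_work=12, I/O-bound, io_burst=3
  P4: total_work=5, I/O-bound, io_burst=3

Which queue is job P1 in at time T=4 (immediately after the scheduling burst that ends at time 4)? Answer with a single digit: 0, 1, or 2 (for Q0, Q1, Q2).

Answer: 1

Derivation:
t=0-2: P1@Q0 runs 2, rem=9, quantum used, demote→Q1. Q0=[P2,P3,P4] Q1=[P1] Q2=[]
t=2-4: P2@Q0 runs 2, rem=6, quantum used, demote→Q1. Q0=[P3,P4] Q1=[P1,P2] Q2=[]
t=4-6: P3@Q0 runs 2, rem=10, quantum used, demote→Q1. Q0=[P4] Q1=[P1,P2,P3] Q2=[]
t=6-8: P4@Q0 runs 2, rem=3, quantum used, demote→Q1. Q0=[] Q1=[P1,P2,P3,P4] Q2=[]
t=8-14: P1@Q1 runs 6, rem=3, quantum used, demote→Q2. Q0=[] Q1=[P2,P3,P4] Q2=[P1]
t=14-20: P2@Q1 runs 6, rem=0, completes. Q0=[] Q1=[P3,P4] Q2=[P1]
t=20-23: P3@Q1 runs 3, rem=7, I/O yield, promote→Q0. Q0=[P3] Q1=[P4] Q2=[P1]
t=23-25: P3@Q0 runs 2, rem=5, quantum used, demote→Q1. Q0=[] Q1=[P4,P3] Q2=[P1]
t=25-28: P4@Q1 runs 3, rem=0, completes. Q0=[] Q1=[P3] Q2=[P1]
t=28-31: P3@Q1 runs 3, rem=2, I/O yield, promote→Q0. Q0=[P3] Q1=[] Q2=[P1]
t=31-33: P3@Q0 runs 2, rem=0, completes. Q0=[] Q1=[] Q2=[P1]
t=33-36: P1@Q2 runs 3, rem=0, completes. Q0=[] Q1=[] Q2=[]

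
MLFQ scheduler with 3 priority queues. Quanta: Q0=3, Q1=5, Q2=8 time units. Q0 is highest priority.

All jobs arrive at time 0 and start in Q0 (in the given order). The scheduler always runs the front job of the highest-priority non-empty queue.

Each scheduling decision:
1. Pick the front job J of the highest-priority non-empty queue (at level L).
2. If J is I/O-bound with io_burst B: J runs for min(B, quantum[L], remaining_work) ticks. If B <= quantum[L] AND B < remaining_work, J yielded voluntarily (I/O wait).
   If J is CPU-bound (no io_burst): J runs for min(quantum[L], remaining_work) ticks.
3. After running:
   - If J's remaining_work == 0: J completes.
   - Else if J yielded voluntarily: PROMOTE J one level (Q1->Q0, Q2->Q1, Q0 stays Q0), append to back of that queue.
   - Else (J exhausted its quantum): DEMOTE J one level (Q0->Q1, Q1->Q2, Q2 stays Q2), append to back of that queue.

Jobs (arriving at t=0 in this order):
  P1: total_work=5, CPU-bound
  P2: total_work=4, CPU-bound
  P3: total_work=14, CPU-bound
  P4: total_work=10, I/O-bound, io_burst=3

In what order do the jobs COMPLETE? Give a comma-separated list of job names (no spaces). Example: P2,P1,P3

t=0-3: P1@Q0 runs 3, rem=2, quantum used, demote→Q1. Q0=[P2,P3,P4] Q1=[P1] Q2=[]
t=3-6: P2@Q0 runs 3, rem=1, quantum used, demote→Q1. Q0=[P3,P4] Q1=[P1,P2] Q2=[]
t=6-9: P3@Q0 runs 3, rem=11, quantum used, demote→Q1. Q0=[P4] Q1=[P1,P2,P3] Q2=[]
t=9-12: P4@Q0 runs 3, rem=7, I/O yield, promote→Q0. Q0=[P4] Q1=[P1,P2,P3] Q2=[]
t=12-15: P4@Q0 runs 3, rem=4, I/O yield, promote→Q0. Q0=[P4] Q1=[P1,P2,P3] Q2=[]
t=15-18: P4@Q0 runs 3, rem=1, I/O yield, promote→Q0. Q0=[P4] Q1=[P1,P2,P3] Q2=[]
t=18-19: P4@Q0 runs 1, rem=0, completes. Q0=[] Q1=[P1,P2,P3] Q2=[]
t=19-21: P1@Q1 runs 2, rem=0, completes. Q0=[] Q1=[P2,P3] Q2=[]
t=21-22: P2@Q1 runs 1, rem=0, completes. Q0=[] Q1=[P3] Q2=[]
t=22-27: P3@Q1 runs 5, rem=6, quantum used, demote→Q2. Q0=[] Q1=[] Q2=[P3]
t=27-33: P3@Q2 runs 6, rem=0, completes. Q0=[] Q1=[] Q2=[]

Answer: P4,P1,P2,P3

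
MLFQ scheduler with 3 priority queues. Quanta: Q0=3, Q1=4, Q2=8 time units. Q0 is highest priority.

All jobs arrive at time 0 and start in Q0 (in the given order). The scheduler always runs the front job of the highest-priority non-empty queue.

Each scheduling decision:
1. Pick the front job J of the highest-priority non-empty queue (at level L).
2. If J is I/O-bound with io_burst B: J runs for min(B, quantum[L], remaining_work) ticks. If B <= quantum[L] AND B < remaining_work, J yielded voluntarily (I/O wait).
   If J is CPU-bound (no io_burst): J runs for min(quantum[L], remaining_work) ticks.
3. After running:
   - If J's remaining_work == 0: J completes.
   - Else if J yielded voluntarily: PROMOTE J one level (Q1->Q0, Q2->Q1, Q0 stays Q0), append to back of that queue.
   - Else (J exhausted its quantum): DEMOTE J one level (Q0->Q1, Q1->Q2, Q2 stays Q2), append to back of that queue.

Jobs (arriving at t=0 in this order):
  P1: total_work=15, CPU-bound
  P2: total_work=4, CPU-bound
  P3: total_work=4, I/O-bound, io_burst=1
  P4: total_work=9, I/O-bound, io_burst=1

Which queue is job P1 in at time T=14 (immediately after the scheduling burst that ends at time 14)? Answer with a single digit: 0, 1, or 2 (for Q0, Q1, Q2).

Answer: 1

Derivation:
t=0-3: P1@Q0 runs 3, rem=12, quantum used, demote→Q1. Q0=[P2,P3,P4] Q1=[P1] Q2=[]
t=3-6: P2@Q0 runs 3, rem=1, quantum used, demote→Q1. Q0=[P3,P4] Q1=[P1,P2] Q2=[]
t=6-7: P3@Q0 runs 1, rem=3, I/O yield, promote→Q0. Q0=[P4,P3] Q1=[P1,P2] Q2=[]
t=7-8: P4@Q0 runs 1, rem=8, I/O yield, promote→Q0. Q0=[P3,P4] Q1=[P1,P2] Q2=[]
t=8-9: P3@Q0 runs 1, rem=2, I/O yield, promote→Q0. Q0=[P4,P3] Q1=[P1,P2] Q2=[]
t=9-10: P4@Q0 runs 1, rem=7, I/O yield, promote→Q0. Q0=[P3,P4] Q1=[P1,P2] Q2=[]
t=10-11: P3@Q0 runs 1, rem=1, I/O yield, promote→Q0. Q0=[P4,P3] Q1=[P1,P2] Q2=[]
t=11-12: P4@Q0 runs 1, rem=6, I/O yield, promote→Q0. Q0=[P3,P4] Q1=[P1,P2] Q2=[]
t=12-13: P3@Q0 runs 1, rem=0, completes. Q0=[P4] Q1=[P1,P2] Q2=[]
t=13-14: P4@Q0 runs 1, rem=5, I/O yield, promote→Q0. Q0=[P4] Q1=[P1,P2] Q2=[]
t=14-15: P4@Q0 runs 1, rem=4, I/O yield, promote→Q0. Q0=[P4] Q1=[P1,P2] Q2=[]
t=15-16: P4@Q0 runs 1, rem=3, I/O yield, promote→Q0. Q0=[P4] Q1=[P1,P2] Q2=[]
t=16-17: P4@Q0 runs 1, rem=2, I/O yield, promote→Q0. Q0=[P4] Q1=[P1,P2] Q2=[]
t=17-18: P4@Q0 runs 1, rem=1, I/O yield, promote→Q0. Q0=[P4] Q1=[P1,P2] Q2=[]
t=18-19: P4@Q0 runs 1, rem=0, completes. Q0=[] Q1=[P1,P2] Q2=[]
t=19-23: P1@Q1 runs 4, rem=8, quantum used, demote→Q2. Q0=[] Q1=[P2] Q2=[P1]
t=23-24: P2@Q1 runs 1, rem=0, completes. Q0=[] Q1=[] Q2=[P1]
t=24-32: P1@Q2 runs 8, rem=0, completes. Q0=[] Q1=[] Q2=[]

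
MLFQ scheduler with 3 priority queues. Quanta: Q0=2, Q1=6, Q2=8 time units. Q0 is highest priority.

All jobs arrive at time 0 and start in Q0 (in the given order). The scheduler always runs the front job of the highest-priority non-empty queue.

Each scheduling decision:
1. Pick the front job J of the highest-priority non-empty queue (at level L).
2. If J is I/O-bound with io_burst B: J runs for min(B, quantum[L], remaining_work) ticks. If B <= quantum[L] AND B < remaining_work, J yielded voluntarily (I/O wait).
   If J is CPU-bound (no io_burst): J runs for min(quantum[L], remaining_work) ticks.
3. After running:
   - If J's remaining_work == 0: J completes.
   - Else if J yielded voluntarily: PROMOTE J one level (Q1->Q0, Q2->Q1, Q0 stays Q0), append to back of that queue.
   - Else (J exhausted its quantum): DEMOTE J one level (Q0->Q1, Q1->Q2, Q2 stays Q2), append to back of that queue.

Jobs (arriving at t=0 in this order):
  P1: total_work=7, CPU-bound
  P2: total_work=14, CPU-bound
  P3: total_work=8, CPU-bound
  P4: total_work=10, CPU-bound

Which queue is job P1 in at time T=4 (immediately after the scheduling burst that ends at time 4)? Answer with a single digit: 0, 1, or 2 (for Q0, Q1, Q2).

Answer: 1

Derivation:
t=0-2: P1@Q0 runs 2, rem=5, quantum used, demote→Q1. Q0=[P2,P3,P4] Q1=[P1] Q2=[]
t=2-4: P2@Q0 runs 2, rem=12, quantum used, demote→Q1. Q0=[P3,P4] Q1=[P1,P2] Q2=[]
t=4-6: P3@Q0 runs 2, rem=6, quantum used, demote→Q1. Q0=[P4] Q1=[P1,P2,P3] Q2=[]
t=6-8: P4@Q0 runs 2, rem=8, quantum used, demote→Q1. Q0=[] Q1=[P1,P2,P3,P4] Q2=[]
t=8-13: P1@Q1 runs 5, rem=0, completes. Q0=[] Q1=[P2,P3,P4] Q2=[]
t=13-19: P2@Q1 runs 6, rem=6, quantum used, demote→Q2. Q0=[] Q1=[P3,P4] Q2=[P2]
t=19-25: P3@Q1 runs 6, rem=0, completes. Q0=[] Q1=[P4] Q2=[P2]
t=25-31: P4@Q1 runs 6, rem=2, quantum used, demote→Q2. Q0=[] Q1=[] Q2=[P2,P4]
t=31-37: P2@Q2 runs 6, rem=0, completes. Q0=[] Q1=[] Q2=[P4]
t=37-39: P4@Q2 runs 2, rem=0, completes. Q0=[] Q1=[] Q2=[]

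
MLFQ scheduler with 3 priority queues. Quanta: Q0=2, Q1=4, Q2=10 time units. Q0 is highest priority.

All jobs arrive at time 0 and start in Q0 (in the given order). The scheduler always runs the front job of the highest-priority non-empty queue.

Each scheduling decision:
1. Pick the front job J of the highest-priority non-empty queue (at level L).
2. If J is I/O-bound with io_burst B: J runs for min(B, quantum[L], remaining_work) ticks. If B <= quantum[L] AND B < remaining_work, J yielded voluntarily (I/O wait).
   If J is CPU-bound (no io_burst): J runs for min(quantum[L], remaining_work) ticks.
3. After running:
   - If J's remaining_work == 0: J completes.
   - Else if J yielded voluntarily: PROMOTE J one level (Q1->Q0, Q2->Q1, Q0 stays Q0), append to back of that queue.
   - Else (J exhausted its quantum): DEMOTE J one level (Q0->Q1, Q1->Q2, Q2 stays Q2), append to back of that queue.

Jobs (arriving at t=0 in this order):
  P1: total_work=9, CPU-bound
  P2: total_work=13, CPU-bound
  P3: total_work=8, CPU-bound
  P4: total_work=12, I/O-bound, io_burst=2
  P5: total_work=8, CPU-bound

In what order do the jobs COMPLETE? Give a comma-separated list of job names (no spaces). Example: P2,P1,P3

t=0-2: P1@Q0 runs 2, rem=7, quantum used, demote→Q1. Q0=[P2,P3,P4,P5] Q1=[P1] Q2=[]
t=2-4: P2@Q0 runs 2, rem=11, quantum used, demote→Q1. Q0=[P3,P4,P5] Q1=[P1,P2] Q2=[]
t=4-6: P3@Q0 runs 2, rem=6, quantum used, demote→Q1. Q0=[P4,P5] Q1=[P1,P2,P3] Q2=[]
t=6-8: P4@Q0 runs 2, rem=10, I/O yield, promote→Q0. Q0=[P5,P4] Q1=[P1,P2,P3] Q2=[]
t=8-10: P5@Q0 runs 2, rem=6, quantum used, demote→Q1. Q0=[P4] Q1=[P1,P2,P3,P5] Q2=[]
t=10-12: P4@Q0 runs 2, rem=8, I/O yield, promote→Q0. Q0=[P4] Q1=[P1,P2,P3,P5] Q2=[]
t=12-14: P4@Q0 runs 2, rem=6, I/O yield, promote→Q0. Q0=[P4] Q1=[P1,P2,P3,P5] Q2=[]
t=14-16: P4@Q0 runs 2, rem=4, I/O yield, promote→Q0. Q0=[P4] Q1=[P1,P2,P3,P5] Q2=[]
t=16-18: P4@Q0 runs 2, rem=2, I/O yield, promote→Q0. Q0=[P4] Q1=[P1,P2,P3,P5] Q2=[]
t=18-20: P4@Q0 runs 2, rem=0, completes. Q0=[] Q1=[P1,P2,P3,P5] Q2=[]
t=20-24: P1@Q1 runs 4, rem=3, quantum used, demote→Q2. Q0=[] Q1=[P2,P3,P5] Q2=[P1]
t=24-28: P2@Q1 runs 4, rem=7, quantum used, demote→Q2. Q0=[] Q1=[P3,P5] Q2=[P1,P2]
t=28-32: P3@Q1 runs 4, rem=2, quantum used, demote→Q2. Q0=[] Q1=[P5] Q2=[P1,P2,P3]
t=32-36: P5@Q1 runs 4, rem=2, quantum used, demote→Q2. Q0=[] Q1=[] Q2=[P1,P2,P3,P5]
t=36-39: P1@Q2 runs 3, rem=0, completes. Q0=[] Q1=[] Q2=[P2,P3,P5]
t=39-46: P2@Q2 runs 7, rem=0, completes. Q0=[] Q1=[] Q2=[P3,P5]
t=46-48: P3@Q2 runs 2, rem=0, completes. Q0=[] Q1=[] Q2=[P5]
t=48-50: P5@Q2 runs 2, rem=0, completes. Q0=[] Q1=[] Q2=[]

Answer: P4,P1,P2,P3,P5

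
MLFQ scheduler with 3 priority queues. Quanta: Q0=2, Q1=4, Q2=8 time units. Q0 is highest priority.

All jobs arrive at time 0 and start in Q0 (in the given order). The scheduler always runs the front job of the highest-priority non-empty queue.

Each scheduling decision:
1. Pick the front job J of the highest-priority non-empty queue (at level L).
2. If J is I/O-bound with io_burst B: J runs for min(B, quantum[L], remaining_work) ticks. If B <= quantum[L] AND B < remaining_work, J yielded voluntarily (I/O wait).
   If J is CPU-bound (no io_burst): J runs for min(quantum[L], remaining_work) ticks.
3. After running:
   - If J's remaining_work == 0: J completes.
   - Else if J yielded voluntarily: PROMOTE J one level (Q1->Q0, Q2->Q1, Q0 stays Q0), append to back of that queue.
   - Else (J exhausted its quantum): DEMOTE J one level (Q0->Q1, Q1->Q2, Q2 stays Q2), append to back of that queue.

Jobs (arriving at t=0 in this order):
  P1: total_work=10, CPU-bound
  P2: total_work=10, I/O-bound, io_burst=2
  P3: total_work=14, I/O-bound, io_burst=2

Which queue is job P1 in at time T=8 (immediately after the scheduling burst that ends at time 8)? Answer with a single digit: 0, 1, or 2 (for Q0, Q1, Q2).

Answer: 1

Derivation:
t=0-2: P1@Q0 runs 2, rem=8, quantum used, demote→Q1. Q0=[P2,P3] Q1=[P1] Q2=[]
t=2-4: P2@Q0 runs 2, rem=8, I/O yield, promote→Q0. Q0=[P3,P2] Q1=[P1] Q2=[]
t=4-6: P3@Q0 runs 2, rem=12, I/O yield, promote→Q0. Q0=[P2,P3] Q1=[P1] Q2=[]
t=6-8: P2@Q0 runs 2, rem=6, I/O yield, promote→Q0. Q0=[P3,P2] Q1=[P1] Q2=[]
t=8-10: P3@Q0 runs 2, rem=10, I/O yield, promote→Q0. Q0=[P2,P3] Q1=[P1] Q2=[]
t=10-12: P2@Q0 runs 2, rem=4, I/O yield, promote→Q0. Q0=[P3,P2] Q1=[P1] Q2=[]
t=12-14: P3@Q0 runs 2, rem=8, I/O yield, promote→Q0. Q0=[P2,P3] Q1=[P1] Q2=[]
t=14-16: P2@Q0 runs 2, rem=2, I/O yield, promote→Q0. Q0=[P3,P2] Q1=[P1] Q2=[]
t=16-18: P3@Q0 runs 2, rem=6, I/O yield, promote→Q0. Q0=[P2,P3] Q1=[P1] Q2=[]
t=18-20: P2@Q0 runs 2, rem=0, completes. Q0=[P3] Q1=[P1] Q2=[]
t=20-22: P3@Q0 runs 2, rem=4, I/O yield, promote→Q0. Q0=[P3] Q1=[P1] Q2=[]
t=22-24: P3@Q0 runs 2, rem=2, I/O yield, promote→Q0. Q0=[P3] Q1=[P1] Q2=[]
t=24-26: P3@Q0 runs 2, rem=0, completes. Q0=[] Q1=[P1] Q2=[]
t=26-30: P1@Q1 runs 4, rem=4, quantum used, demote→Q2. Q0=[] Q1=[] Q2=[P1]
t=30-34: P1@Q2 runs 4, rem=0, completes. Q0=[] Q1=[] Q2=[]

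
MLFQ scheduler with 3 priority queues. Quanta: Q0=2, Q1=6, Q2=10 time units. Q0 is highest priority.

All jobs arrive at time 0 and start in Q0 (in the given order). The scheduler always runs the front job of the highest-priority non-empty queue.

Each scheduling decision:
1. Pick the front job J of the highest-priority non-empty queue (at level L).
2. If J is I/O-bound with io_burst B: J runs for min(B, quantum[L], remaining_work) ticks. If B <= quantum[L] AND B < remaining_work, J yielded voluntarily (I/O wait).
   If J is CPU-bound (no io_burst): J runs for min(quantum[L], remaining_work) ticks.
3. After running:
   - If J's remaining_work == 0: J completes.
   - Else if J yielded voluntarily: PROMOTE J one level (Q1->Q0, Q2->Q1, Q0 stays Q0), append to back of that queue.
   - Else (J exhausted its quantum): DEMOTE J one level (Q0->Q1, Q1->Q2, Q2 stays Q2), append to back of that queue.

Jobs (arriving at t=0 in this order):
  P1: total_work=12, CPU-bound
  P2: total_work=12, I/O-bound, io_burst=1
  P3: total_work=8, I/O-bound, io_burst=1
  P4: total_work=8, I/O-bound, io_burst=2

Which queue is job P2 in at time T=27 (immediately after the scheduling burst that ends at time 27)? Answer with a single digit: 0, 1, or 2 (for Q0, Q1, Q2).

Answer: 0

Derivation:
t=0-2: P1@Q0 runs 2, rem=10, quantum used, demote→Q1. Q0=[P2,P3,P4] Q1=[P1] Q2=[]
t=2-3: P2@Q0 runs 1, rem=11, I/O yield, promote→Q0. Q0=[P3,P4,P2] Q1=[P1] Q2=[]
t=3-4: P3@Q0 runs 1, rem=7, I/O yield, promote→Q0. Q0=[P4,P2,P3] Q1=[P1] Q2=[]
t=4-6: P4@Q0 runs 2, rem=6, I/O yield, promote→Q0. Q0=[P2,P3,P4] Q1=[P1] Q2=[]
t=6-7: P2@Q0 runs 1, rem=10, I/O yield, promote→Q0. Q0=[P3,P4,P2] Q1=[P1] Q2=[]
t=7-8: P3@Q0 runs 1, rem=6, I/O yield, promote→Q0. Q0=[P4,P2,P3] Q1=[P1] Q2=[]
t=8-10: P4@Q0 runs 2, rem=4, I/O yield, promote→Q0. Q0=[P2,P3,P4] Q1=[P1] Q2=[]
t=10-11: P2@Q0 runs 1, rem=9, I/O yield, promote→Q0. Q0=[P3,P4,P2] Q1=[P1] Q2=[]
t=11-12: P3@Q0 runs 1, rem=5, I/O yield, promote→Q0. Q0=[P4,P2,P3] Q1=[P1] Q2=[]
t=12-14: P4@Q0 runs 2, rem=2, I/O yield, promote→Q0. Q0=[P2,P3,P4] Q1=[P1] Q2=[]
t=14-15: P2@Q0 runs 1, rem=8, I/O yield, promote→Q0. Q0=[P3,P4,P2] Q1=[P1] Q2=[]
t=15-16: P3@Q0 runs 1, rem=4, I/O yield, promote→Q0. Q0=[P4,P2,P3] Q1=[P1] Q2=[]
t=16-18: P4@Q0 runs 2, rem=0, completes. Q0=[P2,P3] Q1=[P1] Q2=[]
t=18-19: P2@Q0 runs 1, rem=7, I/O yield, promote→Q0. Q0=[P3,P2] Q1=[P1] Q2=[]
t=19-20: P3@Q0 runs 1, rem=3, I/O yield, promote→Q0. Q0=[P2,P3] Q1=[P1] Q2=[]
t=20-21: P2@Q0 runs 1, rem=6, I/O yield, promote→Q0. Q0=[P3,P2] Q1=[P1] Q2=[]
t=21-22: P3@Q0 runs 1, rem=2, I/O yield, promote→Q0. Q0=[P2,P3] Q1=[P1] Q2=[]
t=22-23: P2@Q0 runs 1, rem=5, I/O yield, promote→Q0. Q0=[P3,P2] Q1=[P1] Q2=[]
t=23-24: P3@Q0 runs 1, rem=1, I/O yield, promote→Q0. Q0=[P2,P3] Q1=[P1] Q2=[]
t=24-25: P2@Q0 runs 1, rem=4, I/O yield, promote→Q0. Q0=[P3,P2] Q1=[P1] Q2=[]
t=25-26: P3@Q0 runs 1, rem=0, completes. Q0=[P2] Q1=[P1] Q2=[]
t=26-27: P2@Q0 runs 1, rem=3, I/O yield, promote→Q0. Q0=[P2] Q1=[P1] Q2=[]
t=27-28: P2@Q0 runs 1, rem=2, I/O yield, promote→Q0. Q0=[P2] Q1=[P1] Q2=[]
t=28-29: P2@Q0 runs 1, rem=1, I/O yield, promote→Q0. Q0=[P2] Q1=[P1] Q2=[]
t=29-30: P2@Q0 runs 1, rem=0, completes. Q0=[] Q1=[P1] Q2=[]
t=30-36: P1@Q1 runs 6, rem=4, quantum used, demote→Q2. Q0=[] Q1=[] Q2=[P1]
t=36-40: P1@Q2 runs 4, rem=0, completes. Q0=[] Q1=[] Q2=[]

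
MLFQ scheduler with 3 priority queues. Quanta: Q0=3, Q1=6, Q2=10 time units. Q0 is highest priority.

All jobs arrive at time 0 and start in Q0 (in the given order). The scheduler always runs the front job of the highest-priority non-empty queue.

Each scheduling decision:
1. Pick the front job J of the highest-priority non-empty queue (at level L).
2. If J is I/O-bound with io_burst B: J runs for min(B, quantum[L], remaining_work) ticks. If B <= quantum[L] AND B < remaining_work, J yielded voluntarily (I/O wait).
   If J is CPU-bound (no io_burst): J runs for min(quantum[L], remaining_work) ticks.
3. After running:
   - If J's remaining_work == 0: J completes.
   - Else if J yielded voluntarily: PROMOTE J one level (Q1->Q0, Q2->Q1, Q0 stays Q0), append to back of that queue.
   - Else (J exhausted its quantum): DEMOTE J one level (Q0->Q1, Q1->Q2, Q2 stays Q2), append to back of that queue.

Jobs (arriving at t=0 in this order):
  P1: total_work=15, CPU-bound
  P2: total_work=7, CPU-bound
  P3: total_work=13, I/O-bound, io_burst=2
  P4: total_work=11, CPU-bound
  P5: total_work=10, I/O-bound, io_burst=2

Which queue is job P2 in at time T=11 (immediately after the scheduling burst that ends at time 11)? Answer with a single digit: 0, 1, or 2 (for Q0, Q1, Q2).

t=0-3: P1@Q0 runs 3, rem=12, quantum used, demote→Q1. Q0=[P2,P3,P4,P5] Q1=[P1] Q2=[]
t=3-6: P2@Q0 runs 3, rem=4, quantum used, demote→Q1. Q0=[P3,P4,P5] Q1=[P1,P2] Q2=[]
t=6-8: P3@Q0 runs 2, rem=11, I/O yield, promote→Q0. Q0=[P4,P5,P3] Q1=[P1,P2] Q2=[]
t=8-11: P4@Q0 runs 3, rem=8, quantum used, demote→Q1. Q0=[P5,P3] Q1=[P1,P2,P4] Q2=[]
t=11-13: P5@Q0 runs 2, rem=8, I/O yield, promote→Q0. Q0=[P3,P5] Q1=[P1,P2,P4] Q2=[]
t=13-15: P3@Q0 runs 2, rem=9, I/O yield, promote→Q0. Q0=[P5,P3] Q1=[P1,P2,P4] Q2=[]
t=15-17: P5@Q0 runs 2, rem=6, I/O yield, promote→Q0. Q0=[P3,P5] Q1=[P1,P2,P4] Q2=[]
t=17-19: P3@Q0 runs 2, rem=7, I/O yield, promote→Q0. Q0=[P5,P3] Q1=[P1,P2,P4] Q2=[]
t=19-21: P5@Q0 runs 2, rem=4, I/O yield, promote→Q0. Q0=[P3,P5] Q1=[P1,P2,P4] Q2=[]
t=21-23: P3@Q0 runs 2, rem=5, I/O yield, promote→Q0. Q0=[P5,P3] Q1=[P1,P2,P4] Q2=[]
t=23-25: P5@Q0 runs 2, rem=2, I/O yield, promote→Q0. Q0=[P3,P5] Q1=[P1,P2,P4] Q2=[]
t=25-27: P3@Q0 runs 2, rem=3, I/O yield, promote→Q0. Q0=[P5,P3] Q1=[P1,P2,P4] Q2=[]
t=27-29: P5@Q0 runs 2, rem=0, completes. Q0=[P3] Q1=[P1,P2,P4] Q2=[]
t=29-31: P3@Q0 runs 2, rem=1, I/O yield, promote→Q0. Q0=[P3] Q1=[P1,P2,P4] Q2=[]
t=31-32: P3@Q0 runs 1, rem=0, completes. Q0=[] Q1=[P1,P2,P4] Q2=[]
t=32-38: P1@Q1 runs 6, rem=6, quantum used, demote→Q2. Q0=[] Q1=[P2,P4] Q2=[P1]
t=38-42: P2@Q1 runs 4, rem=0, completes. Q0=[] Q1=[P4] Q2=[P1]
t=42-48: P4@Q1 runs 6, rem=2, quantum used, demote→Q2. Q0=[] Q1=[] Q2=[P1,P4]
t=48-54: P1@Q2 runs 6, rem=0, completes. Q0=[] Q1=[] Q2=[P4]
t=54-56: P4@Q2 runs 2, rem=0, completes. Q0=[] Q1=[] Q2=[]

Answer: 1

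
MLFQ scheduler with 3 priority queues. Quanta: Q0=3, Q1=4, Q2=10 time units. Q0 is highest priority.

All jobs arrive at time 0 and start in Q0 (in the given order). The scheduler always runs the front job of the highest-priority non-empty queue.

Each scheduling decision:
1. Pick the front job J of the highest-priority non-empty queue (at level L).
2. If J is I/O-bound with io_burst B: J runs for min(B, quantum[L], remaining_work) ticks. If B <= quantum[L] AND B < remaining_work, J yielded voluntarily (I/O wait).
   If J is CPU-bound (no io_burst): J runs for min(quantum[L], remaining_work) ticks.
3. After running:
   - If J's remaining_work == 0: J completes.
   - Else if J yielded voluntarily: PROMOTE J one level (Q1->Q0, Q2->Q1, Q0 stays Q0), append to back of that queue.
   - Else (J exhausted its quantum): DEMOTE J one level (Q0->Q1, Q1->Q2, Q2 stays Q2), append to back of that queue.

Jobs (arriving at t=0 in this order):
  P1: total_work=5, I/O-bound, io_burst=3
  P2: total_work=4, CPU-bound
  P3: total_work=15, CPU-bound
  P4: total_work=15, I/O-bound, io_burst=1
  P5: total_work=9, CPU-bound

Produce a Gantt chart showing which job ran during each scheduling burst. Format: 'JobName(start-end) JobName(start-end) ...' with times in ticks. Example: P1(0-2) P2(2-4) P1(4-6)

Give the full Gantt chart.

t=0-3: P1@Q0 runs 3, rem=2, I/O yield, promote→Q0. Q0=[P2,P3,P4,P5,P1] Q1=[] Q2=[]
t=3-6: P2@Q0 runs 3, rem=1, quantum used, demote→Q1. Q0=[P3,P4,P5,P1] Q1=[P2] Q2=[]
t=6-9: P3@Q0 runs 3, rem=12, quantum used, demote→Q1. Q0=[P4,P5,P1] Q1=[P2,P3] Q2=[]
t=9-10: P4@Q0 runs 1, rem=14, I/O yield, promote→Q0. Q0=[P5,P1,P4] Q1=[P2,P3] Q2=[]
t=10-13: P5@Q0 runs 3, rem=6, quantum used, demote→Q1. Q0=[P1,P4] Q1=[P2,P3,P5] Q2=[]
t=13-15: P1@Q0 runs 2, rem=0, completes. Q0=[P4] Q1=[P2,P3,P5] Q2=[]
t=15-16: P4@Q0 runs 1, rem=13, I/O yield, promote→Q0. Q0=[P4] Q1=[P2,P3,P5] Q2=[]
t=16-17: P4@Q0 runs 1, rem=12, I/O yield, promote→Q0. Q0=[P4] Q1=[P2,P3,P5] Q2=[]
t=17-18: P4@Q0 runs 1, rem=11, I/O yield, promote→Q0. Q0=[P4] Q1=[P2,P3,P5] Q2=[]
t=18-19: P4@Q0 runs 1, rem=10, I/O yield, promote→Q0. Q0=[P4] Q1=[P2,P3,P5] Q2=[]
t=19-20: P4@Q0 runs 1, rem=9, I/O yield, promote→Q0. Q0=[P4] Q1=[P2,P3,P5] Q2=[]
t=20-21: P4@Q0 runs 1, rem=8, I/O yield, promote→Q0. Q0=[P4] Q1=[P2,P3,P5] Q2=[]
t=21-22: P4@Q0 runs 1, rem=7, I/O yield, promote→Q0. Q0=[P4] Q1=[P2,P3,P5] Q2=[]
t=22-23: P4@Q0 runs 1, rem=6, I/O yield, promote→Q0. Q0=[P4] Q1=[P2,P3,P5] Q2=[]
t=23-24: P4@Q0 runs 1, rem=5, I/O yield, promote→Q0. Q0=[P4] Q1=[P2,P3,P5] Q2=[]
t=24-25: P4@Q0 runs 1, rem=4, I/O yield, promote→Q0. Q0=[P4] Q1=[P2,P3,P5] Q2=[]
t=25-26: P4@Q0 runs 1, rem=3, I/O yield, promote→Q0. Q0=[P4] Q1=[P2,P3,P5] Q2=[]
t=26-27: P4@Q0 runs 1, rem=2, I/O yield, promote→Q0. Q0=[P4] Q1=[P2,P3,P5] Q2=[]
t=27-28: P4@Q0 runs 1, rem=1, I/O yield, promote→Q0. Q0=[P4] Q1=[P2,P3,P5] Q2=[]
t=28-29: P4@Q0 runs 1, rem=0, completes. Q0=[] Q1=[P2,P3,P5] Q2=[]
t=29-30: P2@Q1 runs 1, rem=0, completes. Q0=[] Q1=[P3,P5] Q2=[]
t=30-34: P3@Q1 runs 4, rem=8, quantum used, demote→Q2. Q0=[] Q1=[P5] Q2=[P3]
t=34-38: P5@Q1 runs 4, rem=2, quantum used, demote→Q2. Q0=[] Q1=[] Q2=[P3,P5]
t=38-46: P3@Q2 runs 8, rem=0, completes. Q0=[] Q1=[] Q2=[P5]
t=46-48: P5@Q2 runs 2, rem=0, completes. Q0=[] Q1=[] Q2=[]

Answer: P1(0-3) P2(3-6) P3(6-9) P4(9-10) P5(10-13) P1(13-15) P4(15-16) P4(16-17) P4(17-18) P4(18-19) P4(19-20) P4(20-21) P4(21-22) P4(22-23) P4(23-24) P4(24-25) P4(25-26) P4(26-27) P4(27-28) P4(28-29) P2(29-30) P3(30-34) P5(34-38) P3(38-46) P5(46-48)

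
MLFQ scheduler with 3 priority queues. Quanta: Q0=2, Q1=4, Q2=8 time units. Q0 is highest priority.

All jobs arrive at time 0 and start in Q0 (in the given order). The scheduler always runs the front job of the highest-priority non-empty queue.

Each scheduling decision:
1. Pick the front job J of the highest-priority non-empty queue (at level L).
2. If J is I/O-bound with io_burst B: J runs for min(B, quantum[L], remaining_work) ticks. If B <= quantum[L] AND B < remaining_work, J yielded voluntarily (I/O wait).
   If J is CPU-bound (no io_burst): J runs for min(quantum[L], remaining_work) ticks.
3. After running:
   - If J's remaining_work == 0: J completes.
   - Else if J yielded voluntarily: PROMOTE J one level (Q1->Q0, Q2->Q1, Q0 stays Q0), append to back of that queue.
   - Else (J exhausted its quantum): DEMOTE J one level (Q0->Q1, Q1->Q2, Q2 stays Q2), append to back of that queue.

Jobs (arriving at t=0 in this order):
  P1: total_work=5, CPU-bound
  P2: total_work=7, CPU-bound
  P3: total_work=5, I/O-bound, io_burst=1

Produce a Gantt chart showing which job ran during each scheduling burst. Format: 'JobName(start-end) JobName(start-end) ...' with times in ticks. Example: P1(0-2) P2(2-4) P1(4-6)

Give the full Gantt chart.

Answer: P1(0-2) P2(2-4) P3(4-5) P3(5-6) P3(6-7) P3(7-8) P3(8-9) P1(9-12) P2(12-16) P2(16-17)

Derivation:
t=0-2: P1@Q0 runs 2, rem=3, quantum used, demote→Q1. Q0=[P2,P3] Q1=[P1] Q2=[]
t=2-4: P2@Q0 runs 2, rem=5, quantum used, demote→Q1. Q0=[P3] Q1=[P1,P2] Q2=[]
t=4-5: P3@Q0 runs 1, rem=4, I/O yield, promote→Q0. Q0=[P3] Q1=[P1,P2] Q2=[]
t=5-6: P3@Q0 runs 1, rem=3, I/O yield, promote→Q0. Q0=[P3] Q1=[P1,P2] Q2=[]
t=6-7: P3@Q0 runs 1, rem=2, I/O yield, promote→Q0. Q0=[P3] Q1=[P1,P2] Q2=[]
t=7-8: P3@Q0 runs 1, rem=1, I/O yield, promote→Q0. Q0=[P3] Q1=[P1,P2] Q2=[]
t=8-9: P3@Q0 runs 1, rem=0, completes. Q0=[] Q1=[P1,P2] Q2=[]
t=9-12: P1@Q1 runs 3, rem=0, completes. Q0=[] Q1=[P2] Q2=[]
t=12-16: P2@Q1 runs 4, rem=1, quantum used, demote→Q2. Q0=[] Q1=[] Q2=[P2]
t=16-17: P2@Q2 runs 1, rem=0, completes. Q0=[] Q1=[] Q2=[]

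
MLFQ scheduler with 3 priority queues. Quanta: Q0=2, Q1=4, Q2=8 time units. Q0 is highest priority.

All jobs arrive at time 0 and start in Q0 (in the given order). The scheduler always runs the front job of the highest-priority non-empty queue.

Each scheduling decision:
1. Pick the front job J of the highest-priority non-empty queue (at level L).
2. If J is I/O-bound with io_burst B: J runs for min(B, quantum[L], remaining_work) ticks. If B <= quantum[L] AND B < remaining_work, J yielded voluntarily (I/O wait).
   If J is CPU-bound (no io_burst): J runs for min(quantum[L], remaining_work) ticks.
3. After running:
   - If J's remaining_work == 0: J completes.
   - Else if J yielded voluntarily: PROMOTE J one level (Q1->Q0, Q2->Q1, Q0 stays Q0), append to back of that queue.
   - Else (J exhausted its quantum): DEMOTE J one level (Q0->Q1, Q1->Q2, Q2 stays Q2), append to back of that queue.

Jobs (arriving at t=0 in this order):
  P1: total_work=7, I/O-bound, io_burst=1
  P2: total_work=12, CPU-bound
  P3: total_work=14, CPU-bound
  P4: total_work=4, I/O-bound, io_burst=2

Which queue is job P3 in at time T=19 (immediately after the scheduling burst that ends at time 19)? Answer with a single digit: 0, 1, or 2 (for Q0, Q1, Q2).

Answer: 1

Derivation:
t=0-1: P1@Q0 runs 1, rem=6, I/O yield, promote→Q0. Q0=[P2,P3,P4,P1] Q1=[] Q2=[]
t=1-3: P2@Q0 runs 2, rem=10, quantum used, demote→Q1. Q0=[P3,P4,P1] Q1=[P2] Q2=[]
t=3-5: P3@Q0 runs 2, rem=12, quantum used, demote→Q1. Q0=[P4,P1] Q1=[P2,P3] Q2=[]
t=5-7: P4@Q0 runs 2, rem=2, I/O yield, promote→Q0. Q0=[P1,P4] Q1=[P2,P3] Q2=[]
t=7-8: P1@Q0 runs 1, rem=5, I/O yield, promote→Q0. Q0=[P4,P1] Q1=[P2,P3] Q2=[]
t=8-10: P4@Q0 runs 2, rem=0, completes. Q0=[P1] Q1=[P2,P3] Q2=[]
t=10-11: P1@Q0 runs 1, rem=4, I/O yield, promote→Q0. Q0=[P1] Q1=[P2,P3] Q2=[]
t=11-12: P1@Q0 runs 1, rem=3, I/O yield, promote→Q0. Q0=[P1] Q1=[P2,P3] Q2=[]
t=12-13: P1@Q0 runs 1, rem=2, I/O yield, promote→Q0. Q0=[P1] Q1=[P2,P3] Q2=[]
t=13-14: P1@Q0 runs 1, rem=1, I/O yield, promote→Q0. Q0=[P1] Q1=[P2,P3] Q2=[]
t=14-15: P1@Q0 runs 1, rem=0, completes. Q0=[] Q1=[P2,P3] Q2=[]
t=15-19: P2@Q1 runs 4, rem=6, quantum used, demote→Q2. Q0=[] Q1=[P3] Q2=[P2]
t=19-23: P3@Q1 runs 4, rem=8, quantum used, demote→Q2. Q0=[] Q1=[] Q2=[P2,P3]
t=23-29: P2@Q2 runs 6, rem=0, completes. Q0=[] Q1=[] Q2=[P3]
t=29-37: P3@Q2 runs 8, rem=0, completes. Q0=[] Q1=[] Q2=[]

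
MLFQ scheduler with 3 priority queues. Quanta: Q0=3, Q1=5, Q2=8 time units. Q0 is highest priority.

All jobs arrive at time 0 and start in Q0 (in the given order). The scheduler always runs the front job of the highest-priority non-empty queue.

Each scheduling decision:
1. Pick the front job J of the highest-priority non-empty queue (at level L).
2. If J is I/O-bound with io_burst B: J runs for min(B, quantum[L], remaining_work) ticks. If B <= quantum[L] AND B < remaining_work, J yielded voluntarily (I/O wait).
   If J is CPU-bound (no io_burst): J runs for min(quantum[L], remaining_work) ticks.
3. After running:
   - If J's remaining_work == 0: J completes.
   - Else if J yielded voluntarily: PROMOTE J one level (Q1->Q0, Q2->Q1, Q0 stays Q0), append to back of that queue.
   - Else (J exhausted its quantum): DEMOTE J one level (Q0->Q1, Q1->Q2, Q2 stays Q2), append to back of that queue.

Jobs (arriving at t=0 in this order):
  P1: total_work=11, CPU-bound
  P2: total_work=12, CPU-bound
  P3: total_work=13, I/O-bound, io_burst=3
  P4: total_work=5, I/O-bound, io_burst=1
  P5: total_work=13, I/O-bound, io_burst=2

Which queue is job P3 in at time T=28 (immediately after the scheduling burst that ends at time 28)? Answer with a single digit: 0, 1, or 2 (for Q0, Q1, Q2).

Answer: 0

Derivation:
t=0-3: P1@Q0 runs 3, rem=8, quantum used, demote→Q1. Q0=[P2,P3,P4,P5] Q1=[P1] Q2=[]
t=3-6: P2@Q0 runs 3, rem=9, quantum used, demote→Q1. Q0=[P3,P4,P5] Q1=[P1,P2] Q2=[]
t=6-9: P3@Q0 runs 3, rem=10, I/O yield, promote→Q0. Q0=[P4,P5,P3] Q1=[P1,P2] Q2=[]
t=9-10: P4@Q0 runs 1, rem=4, I/O yield, promote→Q0. Q0=[P5,P3,P4] Q1=[P1,P2] Q2=[]
t=10-12: P5@Q0 runs 2, rem=11, I/O yield, promote→Q0. Q0=[P3,P4,P5] Q1=[P1,P2] Q2=[]
t=12-15: P3@Q0 runs 3, rem=7, I/O yield, promote→Q0. Q0=[P4,P5,P3] Q1=[P1,P2] Q2=[]
t=15-16: P4@Q0 runs 1, rem=3, I/O yield, promote→Q0. Q0=[P5,P3,P4] Q1=[P1,P2] Q2=[]
t=16-18: P5@Q0 runs 2, rem=9, I/O yield, promote→Q0. Q0=[P3,P4,P5] Q1=[P1,P2] Q2=[]
t=18-21: P3@Q0 runs 3, rem=4, I/O yield, promote→Q0. Q0=[P4,P5,P3] Q1=[P1,P2] Q2=[]
t=21-22: P4@Q0 runs 1, rem=2, I/O yield, promote→Q0. Q0=[P5,P3,P4] Q1=[P1,P2] Q2=[]
t=22-24: P5@Q0 runs 2, rem=7, I/O yield, promote→Q0. Q0=[P3,P4,P5] Q1=[P1,P2] Q2=[]
t=24-27: P3@Q0 runs 3, rem=1, I/O yield, promote→Q0. Q0=[P4,P5,P3] Q1=[P1,P2] Q2=[]
t=27-28: P4@Q0 runs 1, rem=1, I/O yield, promote→Q0. Q0=[P5,P3,P4] Q1=[P1,P2] Q2=[]
t=28-30: P5@Q0 runs 2, rem=5, I/O yield, promote→Q0. Q0=[P3,P4,P5] Q1=[P1,P2] Q2=[]
t=30-31: P3@Q0 runs 1, rem=0, completes. Q0=[P4,P5] Q1=[P1,P2] Q2=[]
t=31-32: P4@Q0 runs 1, rem=0, completes. Q0=[P5] Q1=[P1,P2] Q2=[]
t=32-34: P5@Q0 runs 2, rem=3, I/O yield, promote→Q0. Q0=[P5] Q1=[P1,P2] Q2=[]
t=34-36: P5@Q0 runs 2, rem=1, I/O yield, promote→Q0. Q0=[P5] Q1=[P1,P2] Q2=[]
t=36-37: P5@Q0 runs 1, rem=0, completes. Q0=[] Q1=[P1,P2] Q2=[]
t=37-42: P1@Q1 runs 5, rem=3, quantum used, demote→Q2. Q0=[] Q1=[P2] Q2=[P1]
t=42-47: P2@Q1 runs 5, rem=4, quantum used, demote→Q2. Q0=[] Q1=[] Q2=[P1,P2]
t=47-50: P1@Q2 runs 3, rem=0, completes. Q0=[] Q1=[] Q2=[P2]
t=50-54: P2@Q2 runs 4, rem=0, completes. Q0=[] Q1=[] Q2=[]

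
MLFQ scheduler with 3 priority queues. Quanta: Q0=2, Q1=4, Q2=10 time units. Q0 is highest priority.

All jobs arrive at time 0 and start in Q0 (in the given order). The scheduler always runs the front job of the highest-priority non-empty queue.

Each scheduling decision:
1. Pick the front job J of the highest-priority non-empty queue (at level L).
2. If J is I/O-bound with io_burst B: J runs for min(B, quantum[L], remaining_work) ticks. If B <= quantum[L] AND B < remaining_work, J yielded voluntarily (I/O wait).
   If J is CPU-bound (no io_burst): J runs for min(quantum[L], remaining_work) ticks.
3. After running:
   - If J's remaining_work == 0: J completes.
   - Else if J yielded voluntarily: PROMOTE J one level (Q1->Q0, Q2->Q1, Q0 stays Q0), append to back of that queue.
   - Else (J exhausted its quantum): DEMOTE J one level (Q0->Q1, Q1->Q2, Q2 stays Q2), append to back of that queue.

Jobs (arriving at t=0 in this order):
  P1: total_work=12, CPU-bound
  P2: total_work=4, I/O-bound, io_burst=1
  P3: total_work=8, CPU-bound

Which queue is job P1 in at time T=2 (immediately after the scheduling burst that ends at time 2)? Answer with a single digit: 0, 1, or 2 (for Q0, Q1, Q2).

t=0-2: P1@Q0 runs 2, rem=10, quantum used, demote→Q1. Q0=[P2,P3] Q1=[P1] Q2=[]
t=2-3: P2@Q0 runs 1, rem=3, I/O yield, promote→Q0. Q0=[P3,P2] Q1=[P1] Q2=[]
t=3-5: P3@Q0 runs 2, rem=6, quantum used, demote→Q1. Q0=[P2] Q1=[P1,P3] Q2=[]
t=5-6: P2@Q0 runs 1, rem=2, I/O yield, promote→Q0. Q0=[P2] Q1=[P1,P3] Q2=[]
t=6-7: P2@Q0 runs 1, rem=1, I/O yield, promote→Q0. Q0=[P2] Q1=[P1,P3] Q2=[]
t=7-8: P2@Q0 runs 1, rem=0, completes. Q0=[] Q1=[P1,P3] Q2=[]
t=8-12: P1@Q1 runs 4, rem=6, quantum used, demote→Q2. Q0=[] Q1=[P3] Q2=[P1]
t=12-16: P3@Q1 runs 4, rem=2, quantum used, demote→Q2. Q0=[] Q1=[] Q2=[P1,P3]
t=16-22: P1@Q2 runs 6, rem=0, completes. Q0=[] Q1=[] Q2=[P3]
t=22-24: P3@Q2 runs 2, rem=0, completes. Q0=[] Q1=[] Q2=[]

Answer: 1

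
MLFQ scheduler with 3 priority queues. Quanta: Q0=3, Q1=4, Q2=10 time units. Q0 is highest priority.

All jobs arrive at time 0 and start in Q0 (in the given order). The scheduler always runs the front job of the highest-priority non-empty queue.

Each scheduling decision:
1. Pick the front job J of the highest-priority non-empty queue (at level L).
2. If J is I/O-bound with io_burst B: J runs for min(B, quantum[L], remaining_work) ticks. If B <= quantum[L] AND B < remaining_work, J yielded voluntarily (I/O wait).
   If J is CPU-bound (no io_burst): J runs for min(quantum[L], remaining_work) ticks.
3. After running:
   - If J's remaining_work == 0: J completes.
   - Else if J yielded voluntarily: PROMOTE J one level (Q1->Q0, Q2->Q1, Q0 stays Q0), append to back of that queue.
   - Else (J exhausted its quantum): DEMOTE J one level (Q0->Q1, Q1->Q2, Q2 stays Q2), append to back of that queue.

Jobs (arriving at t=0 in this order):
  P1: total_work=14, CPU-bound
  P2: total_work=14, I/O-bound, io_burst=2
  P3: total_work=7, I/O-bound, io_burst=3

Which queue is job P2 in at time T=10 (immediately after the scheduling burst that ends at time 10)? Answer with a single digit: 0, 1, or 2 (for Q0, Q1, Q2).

Answer: 0

Derivation:
t=0-3: P1@Q0 runs 3, rem=11, quantum used, demote→Q1. Q0=[P2,P3] Q1=[P1] Q2=[]
t=3-5: P2@Q0 runs 2, rem=12, I/O yield, promote→Q0. Q0=[P3,P2] Q1=[P1] Q2=[]
t=5-8: P3@Q0 runs 3, rem=4, I/O yield, promote→Q0. Q0=[P2,P3] Q1=[P1] Q2=[]
t=8-10: P2@Q0 runs 2, rem=10, I/O yield, promote→Q0. Q0=[P3,P2] Q1=[P1] Q2=[]
t=10-13: P3@Q0 runs 3, rem=1, I/O yield, promote→Q0. Q0=[P2,P3] Q1=[P1] Q2=[]
t=13-15: P2@Q0 runs 2, rem=8, I/O yield, promote→Q0. Q0=[P3,P2] Q1=[P1] Q2=[]
t=15-16: P3@Q0 runs 1, rem=0, completes. Q0=[P2] Q1=[P1] Q2=[]
t=16-18: P2@Q0 runs 2, rem=6, I/O yield, promote→Q0. Q0=[P2] Q1=[P1] Q2=[]
t=18-20: P2@Q0 runs 2, rem=4, I/O yield, promote→Q0. Q0=[P2] Q1=[P1] Q2=[]
t=20-22: P2@Q0 runs 2, rem=2, I/O yield, promote→Q0. Q0=[P2] Q1=[P1] Q2=[]
t=22-24: P2@Q0 runs 2, rem=0, completes. Q0=[] Q1=[P1] Q2=[]
t=24-28: P1@Q1 runs 4, rem=7, quantum used, demote→Q2. Q0=[] Q1=[] Q2=[P1]
t=28-35: P1@Q2 runs 7, rem=0, completes. Q0=[] Q1=[] Q2=[]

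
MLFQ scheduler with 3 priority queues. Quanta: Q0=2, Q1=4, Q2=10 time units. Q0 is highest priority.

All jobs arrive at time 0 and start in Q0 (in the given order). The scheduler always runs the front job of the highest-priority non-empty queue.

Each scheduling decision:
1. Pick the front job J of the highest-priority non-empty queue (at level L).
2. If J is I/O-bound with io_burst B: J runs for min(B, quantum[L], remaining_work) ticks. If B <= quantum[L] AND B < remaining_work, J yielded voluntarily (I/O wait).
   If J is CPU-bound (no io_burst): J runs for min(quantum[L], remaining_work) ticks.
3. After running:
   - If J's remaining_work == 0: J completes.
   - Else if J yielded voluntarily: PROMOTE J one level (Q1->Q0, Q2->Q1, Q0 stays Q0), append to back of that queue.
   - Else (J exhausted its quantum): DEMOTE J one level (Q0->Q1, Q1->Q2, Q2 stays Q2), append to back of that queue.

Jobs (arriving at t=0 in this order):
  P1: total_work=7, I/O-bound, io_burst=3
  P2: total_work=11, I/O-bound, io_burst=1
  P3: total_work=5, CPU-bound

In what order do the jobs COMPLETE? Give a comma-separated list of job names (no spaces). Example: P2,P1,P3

Answer: P2,P1,P3

Derivation:
t=0-2: P1@Q0 runs 2, rem=5, quantum used, demote→Q1. Q0=[P2,P3] Q1=[P1] Q2=[]
t=2-3: P2@Q0 runs 1, rem=10, I/O yield, promote→Q0. Q0=[P3,P2] Q1=[P1] Q2=[]
t=3-5: P3@Q0 runs 2, rem=3, quantum used, demote→Q1. Q0=[P2] Q1=[P1,P3] Q2=[]
t=5-6: P2@Q0 runs 1, rem=9, I/O yield, promote→Q0. Q0=[P2] Q1=[P1,P3] Q2=[]
t=6-7: P2@Q0 runs 1, rem=8, I/O yield, promote→Q0. Q0=[P2] Q1=[P1,P3] Q2=[]
t=7-8: P2@Q0 runs 1, rem=7, I/O yield, promote→Q0. Q0=[P2] Q1=[P1,P3] Q2=[]
t=8-9: P2@Q0 runs 1, rem=6, I/O yield, promote→Q0. Q0=[P2] Q1=[P1,P3] Q2=[]
t=9-10: P2@Q0 runs 1, rem=5, I/O yield, promote→Q0. Q0=[P2] Q1=[P1,P3] Q2=[]
t=10-11: P2@Q0 runs 1, rem=4, I/O yield, promote→Q0. Q0=[P2] Q1=[P1,P3] Q2=[]
t=11-12: P2@Q0 runs 1, rem=3, I/O yield, promote→Q0. Q0=[P2] Q1=[P1,P3] Q2=[]
t=12-13: P2@Q0 runs 1, rem=2, I/O yield, promote→Q0. Q0=[P2] Q1=[P1,P3] Q2=[]
t=13-14: P2@Q0 runs 1, rem=1, I/O yield, promote→Q0. Q0=[P2] Q1=[P1,P3] Q2=[]
t=14-15: P2@Q0 runs 1, rem=0, completes. Q0=[] Q1=[P1,P3] Q2=[]
t=15-18: P1@Q1 runs 3, rem=2, I/O yield, promote→Q0. Q0=[P1] Q1=[P3] Q2=[]
t=18-20: P1@Q0 runs 2, rem=0, completes. Q0=[] Q1=[P3] Q2=[]
t=20-23: P3@Q1 runs 3, rem=0, completes. Q0=[] Q1=[] Q2=[]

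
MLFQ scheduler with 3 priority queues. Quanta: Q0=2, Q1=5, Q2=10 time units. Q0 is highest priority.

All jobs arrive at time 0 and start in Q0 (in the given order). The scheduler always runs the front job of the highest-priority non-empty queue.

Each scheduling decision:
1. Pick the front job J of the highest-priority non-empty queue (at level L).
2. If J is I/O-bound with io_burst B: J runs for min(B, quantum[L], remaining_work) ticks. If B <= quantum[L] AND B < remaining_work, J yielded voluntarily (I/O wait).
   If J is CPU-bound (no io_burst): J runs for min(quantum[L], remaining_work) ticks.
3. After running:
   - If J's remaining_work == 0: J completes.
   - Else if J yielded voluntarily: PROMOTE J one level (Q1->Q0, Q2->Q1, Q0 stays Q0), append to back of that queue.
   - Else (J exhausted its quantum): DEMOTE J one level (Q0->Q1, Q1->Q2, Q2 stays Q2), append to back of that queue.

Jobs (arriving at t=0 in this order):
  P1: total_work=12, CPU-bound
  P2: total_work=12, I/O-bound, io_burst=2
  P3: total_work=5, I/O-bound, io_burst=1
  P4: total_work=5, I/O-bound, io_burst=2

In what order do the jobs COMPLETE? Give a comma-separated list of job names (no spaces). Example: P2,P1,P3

Answer: P4,P3,P2,P1

Derivation:
t=0-2: P1@Q0 runs 2, rem=10, quantum used, demote→Q1. Q0=[P2,P3,P4] Q1=[P1] Q2=[]
t=2-4: P2@Q0 runs 2, rem=10, I/O yield, promote→Q0. Q0=[P3,P4,P2] Q1=[P1] Q2=[]
t=4-5: P3@Q0 runs 1, rem=4, I/O yield, promote→Q0. Q0=[P4,P2,P3] Q1=[P1] Q2=[]
t=5-7: P4@Q0 runs 2, rem=3, I/O yield, promote→Q0. Q0=[P2,P3,P4] Q1=[P1] Q2=[]
t=7-9: P2@Q0 runs 2, rem=8, I/O yield, promote→Q0. Q0=[P3,P4,P2] Q1=[P1] Q2=[]
t=9-10: P3@Q0 runs 1, rem=3, I/O yield, promote→Q0. Q0=[P4,P2,P3] Q1=[P1] Q2=[]
t=10-12: P4@Q0 runs 2, rem=1, I/O yield, promote→Q0. Q0=[P2,P3,P4] Q1=[P1] Q2=[]
t=12-14: P2@Q0 runs 2, rem=6, I/O yield, promote→Q0. Q0=[P3,P4,P2] Q1=[P1] Q2=[]
t=14-15: P3@Q0 runs 1, rem=2, I/O yield, promote→Q0. Q0=[P4,P2,P3] Q1=[P1] Q2=[]
t=15-16: P4@Q0 runs 1, rem=0, completes. Q0=[P2,P3] Q1=[P1] Q2=[]
t=16-18: P2@Q0 runs 2, rem=4, I/O yield, promote→Q0. Q0=[P3,P2] Q1=[P1] Q2=[]
t=18-19: P3@Q0 runs 1, rem=1, I/O yield, promote→Q0. Q0=[P2,P3] Q1=[P1] Q2=[]
t=19-21: P2@Q0 runs 2, rem=2, I/O yield, promote→Q0. Q0=[P3,P2] Q1=[P1] Q2=[]
t=21-22: P3@Q0 runs 1, rem=0, completes. Q0=[P2] Q1=[P1] Q2=[]
t=22-24: P2@Q0 runs 2, rem=0, completes. Q0=[] Q1=[P1] Q2=[]
t=24-29: P1@Q1 runs 5, rem=5, quantum used, demote→Q2. Q0=[] Q1=[] Q2=[P1]
t=29-34: P1@Q2 runs 5, rem=0, completes. Q0=[] Q1=[] Q2=[]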